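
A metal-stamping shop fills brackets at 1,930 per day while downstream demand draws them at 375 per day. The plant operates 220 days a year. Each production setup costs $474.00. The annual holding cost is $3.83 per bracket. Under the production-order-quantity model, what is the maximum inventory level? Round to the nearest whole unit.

I_max ≈ 4,056 brackets

Annual demand D = 375 × 220 = 82,500.
Production build-up factor (1 − d/p) = 1 − 375/1,930 = 0.8057.
Q* = √(2DS / (H(1 − d/p))) = √(2 × 82,500 × 474 / (3.83 × 0.8057)).
= √(78,210,000 / 3.0858) ≈ 5034.371.
Maximum inventory = Q*(1 − d/p) = 5034.371 × 0.8057 ≈ 4056.190.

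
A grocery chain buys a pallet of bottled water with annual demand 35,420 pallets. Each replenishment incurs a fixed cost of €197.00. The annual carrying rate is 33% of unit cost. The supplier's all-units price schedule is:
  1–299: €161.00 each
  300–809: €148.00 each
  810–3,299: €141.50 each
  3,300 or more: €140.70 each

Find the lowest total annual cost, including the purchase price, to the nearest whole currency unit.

TC* ≈ €5,039,456

Holding cost per unit per year at price C is H = 0.33·C.
Evaluate total cost at each tier's feasible EOQ or, if the EOQ is below the tier, at the tier's minimum quantity.
Tier 1 (€161.00): EOQ = 512.5 exceeds tier's upper bound 299, so this tier is dominated.
EOQ at €148.00 = 534.5 (feasible in tier 2): TC = 35,420×€148.00 + (35,420/534.5)×197 + (534.5/2)×0.33×€148.00 = €5,268,267.20.
EOQ at €141.50 = 546.7 < 810, so use break Q=810: TC = 35,420×€141.50 + (35,420/810.0)×197 + (810.0/2)×0.33×€141.50 = €5,039,455.97.
EOQ at €140.70 = 548.2 < 3300, so use break Q=3300: TC = 35,420×€140.70 + (35,420/3300.0)×197 + (3300.0/2)×0.33×€140.70 = €5,062,319.62.
Lowest total cost among the candidates is at Q = 810.0.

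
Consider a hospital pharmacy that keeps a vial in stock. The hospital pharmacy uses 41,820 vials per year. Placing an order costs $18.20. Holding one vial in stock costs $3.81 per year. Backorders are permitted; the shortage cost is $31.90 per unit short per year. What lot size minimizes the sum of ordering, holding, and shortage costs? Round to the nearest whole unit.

With planned backorders, Q* = √(2DS/H) · √((H+B)/B).
√(2DS/H) = √(2 × 41,820 × 18.2 / 3.81) = 632.092.
√((H+B)/B) = √((3.81+31.9)/31.9) = 1.0580.
Q* ≈ 668.775.

Q* ≈ 669 vials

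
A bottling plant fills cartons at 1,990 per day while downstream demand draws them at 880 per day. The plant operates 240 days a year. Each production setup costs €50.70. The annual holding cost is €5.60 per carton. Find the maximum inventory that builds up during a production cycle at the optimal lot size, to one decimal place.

Annual demand D = 880 × 240 = 211,200.
Production build-up factor (1 − d/p) = 1 − 880/1,990 = 0.5578.
Q* = √(2DS / (H(1 − d/p))) = √(2 × 211,200 × 50.7 / (5.6 × 0.5578)).
= √(21,415,680 / 3.1236) ≈ 2618.406.
Maximum inventory = Q*(1 − d/p) = 2618.406 × 0.5578 ≈ 1460.518.

I_max ≈ 1,460.5 cartons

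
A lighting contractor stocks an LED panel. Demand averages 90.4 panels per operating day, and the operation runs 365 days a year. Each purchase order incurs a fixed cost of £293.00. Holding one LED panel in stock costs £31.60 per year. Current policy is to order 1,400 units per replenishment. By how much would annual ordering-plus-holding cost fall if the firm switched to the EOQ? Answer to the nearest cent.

Extra cost ≈ £4,307.04 per year

Annual demand D = 90.4 × 365 = 32,996.
EOQ = √(2DS/H) = √(2 × 32,996 × 293 / 31.6) ≈ 782.23.
Cost at Q* = (D/Q*)S + (Q*/2)H = √(2DSH) ≈ £24,718.55.
Cost at Q = 1,400: (32,996/1,400)×293 + (1,400/2)×31.6 = £6,905.59 + £22,120.00 = £29,025.59.
Excess = £29,025.59 − £24,718.55 = £4,307.04.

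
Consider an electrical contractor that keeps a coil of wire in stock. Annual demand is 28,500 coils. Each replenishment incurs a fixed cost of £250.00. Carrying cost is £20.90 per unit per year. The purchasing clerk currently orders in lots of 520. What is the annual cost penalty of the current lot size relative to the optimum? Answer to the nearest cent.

Extra cost ≈ £1,878.32 per year

EOQ = √(2DS/H) = √(2 × 28,500 × 250 / 20.9) ≈ 825.72.
Cost at Q* = (D/Q*)S + (Q*/2)H = √(2DSH) ≈ £17,257.61.
Cost at Q = 520: (28,500/520)×250 + (520/2)×20.9 = £13,701.92 + £5,434.00 = £19,135.92.
Excess = £19,135.92 − £17,257.61 = £1,878.32.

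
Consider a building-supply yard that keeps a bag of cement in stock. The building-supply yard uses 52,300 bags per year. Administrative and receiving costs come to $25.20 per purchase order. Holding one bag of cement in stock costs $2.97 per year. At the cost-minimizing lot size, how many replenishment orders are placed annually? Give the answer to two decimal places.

N ≈ 55.52 orders per year

The optimal lot size = √(2DS/H) = √(2 × 52,300 × 25.2 / 2.97) ≈ 942.08.
Orders per year = D / Q* = 52,300 / 942.08 ≈ 55.515.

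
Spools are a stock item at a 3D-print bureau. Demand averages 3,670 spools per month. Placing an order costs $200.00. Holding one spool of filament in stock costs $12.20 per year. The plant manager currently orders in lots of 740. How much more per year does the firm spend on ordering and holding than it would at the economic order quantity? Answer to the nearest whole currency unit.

Extra cost ≈ $1,757 per year

Annual demand D = 3,670 × 12 = 44,040.
EOQ = √(2DS/H) = √(2 × 44,040 × 200 / 12.2) ≈ 1201.64.
Cost at Q* = (D/Q*)S + (Q*/2)H = √(2DSH) ≈ $14,659.99.
Cost at Q = 740: (44,040/740)×200 + (740/2)×12.2 = $11,902.70 + $4,514.00 = $16,416.70.
Excess = $16,416.70 − $14,659.99 = $1,756.72.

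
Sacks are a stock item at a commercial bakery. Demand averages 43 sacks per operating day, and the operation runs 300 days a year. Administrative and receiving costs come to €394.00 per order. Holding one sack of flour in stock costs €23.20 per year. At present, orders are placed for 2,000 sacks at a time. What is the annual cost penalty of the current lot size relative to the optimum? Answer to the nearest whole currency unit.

Annual demand D = 43 × 300 = 12,900.
EOQ = √(2DS/H) = √(2 × 12,900 × 394 / 23.2) ≈ 661.93.
Cost at Q* = (D/Q*)S + (Q*/2)H = √(2DSH) ≈ €15,356.84.
Cost at Q = 2,000: (12,900/2,000)×394 + (2,000/2)×23.2 = €2,541.30 + €23,200.00 = €25,741.30.
Excess = €25,741.30 − €15,356.84 = €10,384.46.

Extra cost ≈ €10,384 per year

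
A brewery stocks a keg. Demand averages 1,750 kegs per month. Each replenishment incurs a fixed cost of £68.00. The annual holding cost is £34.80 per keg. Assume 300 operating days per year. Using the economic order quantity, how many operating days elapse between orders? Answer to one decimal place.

Annual demand D = 1,750 × 12 = 21,000.
The optimal lot size = √(2DS/H) = √(2 × 21,000 × 68 / 34.8) ≈ 286.48.
Cycle time = Q*/D × 300 = 286.48 / 21,000 × 300 ≈ 4.093 days.

T ≈ 4.1 days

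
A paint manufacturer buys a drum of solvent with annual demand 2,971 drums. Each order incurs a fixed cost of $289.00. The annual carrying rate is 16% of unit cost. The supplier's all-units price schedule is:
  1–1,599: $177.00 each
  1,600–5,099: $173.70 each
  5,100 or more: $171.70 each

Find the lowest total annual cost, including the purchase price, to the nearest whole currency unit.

TC* ≈ $532,841

Holding cost per unit per year at price C is H = 0.16·C.
For each price level, check whether its EOQ is feasible; otherwise the best quantity at that price is the breakpoint.
EOQ at $177.00 = 246.2 (feasible in tier 1): TC = 2,971×$177.00 + (2,971/246.2)×289 + (246.2/2)×0.16×$177.00 = $532,840.68.
EOQ at $173.70 = 248.6 < 1600, so use break Q=1600: TC = 2,971×$173.70 + (2,971/1600.0)×289 + (1600.0/2)×0.16×$173.70 = $538,832.94.
EOQ at $171.70 = 250.0 < 5100, so use break Q=5100: TC = 2,971×$171.70 + (2,971/5100.0)×289 + (5100.0/2)×0.16×$171.70 = $580,342.66.
Lowest total cost among the candidates is at Q = 246.2.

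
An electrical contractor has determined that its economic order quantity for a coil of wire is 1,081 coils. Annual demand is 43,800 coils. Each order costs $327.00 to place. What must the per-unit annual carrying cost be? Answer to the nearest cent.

Invert the EOQ relation Q*² = 2DS/H.
From Q* = √(2DS/H): H = 2DS / Q*² = 2 × 43,800 × 327 / 1,081² = 24.5132.

H ≈ $24.51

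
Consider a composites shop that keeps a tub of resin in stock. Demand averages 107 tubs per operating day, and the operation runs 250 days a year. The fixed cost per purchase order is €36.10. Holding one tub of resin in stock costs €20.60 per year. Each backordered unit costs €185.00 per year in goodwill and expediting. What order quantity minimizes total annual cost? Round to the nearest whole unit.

Annual demand D = 107 × 250 = 26,750.
With planned backorders, Q* = √(2DS/H) · √((H+B)/B).
√(2DS/H) = √(2 × 26,750 × 36.1 / 20.6) = 306.194.
√((H+B)/B) = √((20.6+185)/185) = 1.0542.
Q* ≈ 322.792.

Q* ≈ 323 tubs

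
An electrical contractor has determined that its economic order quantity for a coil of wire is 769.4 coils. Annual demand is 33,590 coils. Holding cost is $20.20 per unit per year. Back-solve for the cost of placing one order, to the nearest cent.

S ≈ $178.00

Squaring Q* = √(2DS/H) gives Q*² = 2DS/H.
From Q* = √(2DS/H): S = Q*²H / (2D) = 769.4² × 20.2 / (2 × 33,590) = 177.9983.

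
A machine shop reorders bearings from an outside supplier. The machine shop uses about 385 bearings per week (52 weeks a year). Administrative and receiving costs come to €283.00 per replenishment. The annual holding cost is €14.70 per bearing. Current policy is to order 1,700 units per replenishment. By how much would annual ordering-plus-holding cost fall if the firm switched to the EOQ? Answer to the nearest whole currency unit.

Extra cost ≈ €2,922 per year

Annual demand D = 385 × 52 = 20,020.
EOQ = √(2DS/H) = √(2 × 20,020 × 283 / 14.7) ≈ 877.97.
Cost at Q* = (D/Q*)S + (Q*/2)H = √(2DSH) ≈ €12,906.22.
Cost at Q = 1,700: (20,020/1,700)×283 + (1,700/2)×14.7 = €3,332.74 + €12,495.00 = €15,827.74.
Excess = €15,827.74 − €12,906.22 = €2,921.53.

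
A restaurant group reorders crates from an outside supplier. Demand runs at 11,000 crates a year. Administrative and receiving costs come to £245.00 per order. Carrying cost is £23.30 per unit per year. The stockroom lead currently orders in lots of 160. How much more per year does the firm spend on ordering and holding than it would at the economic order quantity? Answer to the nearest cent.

EOQ = √(2DS/H) = √(2 × 11,000 × 245 / 23.3) ≈ 480.97.
Cost at Q* = (D/Q*)S + (Q*/2)H = √(2DSH) ≈ £11,206.56.
Cost at Q = 160: (11,000/160)×245 + (160/2)×23.3 = £16,843.75 + £1,864.00 = £18,707.75.
Excess = £18,707.75 − £11,206.56 = £7,501.19.

Extra cost ≈ £7,501.19 per year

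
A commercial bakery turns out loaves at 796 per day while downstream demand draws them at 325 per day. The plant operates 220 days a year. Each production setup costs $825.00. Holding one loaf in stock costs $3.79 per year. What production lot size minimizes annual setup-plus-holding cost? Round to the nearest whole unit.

Annual demand D = 325 × 220 = 71,500.
Production build-up factor (1 − d/p) = 1 − 325/796 = 0.5917.
Q* = √(2DS / (H(1 − d/p))) = √(2 × 71,500 × 825 / (3.79 × 0.5917)).
= √(117,975,000 / 2.2426) ≈ 7253.063.

Q* ≈ 7,253 loaves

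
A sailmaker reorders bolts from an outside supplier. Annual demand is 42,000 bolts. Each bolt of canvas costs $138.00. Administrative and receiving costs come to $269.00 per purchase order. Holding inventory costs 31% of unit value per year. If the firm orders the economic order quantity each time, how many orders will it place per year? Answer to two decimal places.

N ≈ 57.79 orders per year

Holding cost H = 0.31 × $138.00 = $42.7800 per unit per year.
The optimal lot size = √(2DS/H) = √(2 × 42,000 × 269 / 42.78) ≈ 726.77.
Orders per year = D / Q* = 42,000 / 726.77 ≈ 57.790.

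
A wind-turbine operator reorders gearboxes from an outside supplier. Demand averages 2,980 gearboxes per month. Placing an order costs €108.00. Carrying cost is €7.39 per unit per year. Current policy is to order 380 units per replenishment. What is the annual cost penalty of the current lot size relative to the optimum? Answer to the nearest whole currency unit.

Annual demand D = 2,980 × 12 = 35,760.
EOQ = √(2DS/H) = √(2 × 35,760 × 108 / 7.39) ≈ 1022.36.
Cost at Q* = (D/Q*)S + (Q*/2)H = √(2DSH) ≈ €7,555.23.
Cost at Q = 380: (35,760/380)×108 + (380/2)×7.39 = €10,163.37 + €1,404.10 = €11,567.47.
Excess = €11,567.47 − €7,555.23 = €4,012.24.

Extra cost ≈ €4,012 per year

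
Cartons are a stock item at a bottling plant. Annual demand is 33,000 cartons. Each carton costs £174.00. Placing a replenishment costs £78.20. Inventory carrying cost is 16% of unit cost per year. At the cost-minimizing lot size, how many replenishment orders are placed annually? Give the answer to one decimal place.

N ≈ 76.6 orders per year

Holding cost H = 0.16 × £174.00 = £27.8400 per unit per year.
Q* = √(2DS/H) = √(2 × 33,000 × 78.2 / 27.84) ≈ 430.57.
Orders per year = D / Q* = 33,000 / 430.57 ≈ 76.643.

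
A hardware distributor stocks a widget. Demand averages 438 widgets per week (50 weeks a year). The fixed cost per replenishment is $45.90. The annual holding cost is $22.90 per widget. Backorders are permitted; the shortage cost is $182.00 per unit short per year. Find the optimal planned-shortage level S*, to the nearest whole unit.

S* ≈ 35 widgets

Annual demand D = 438 × 50 = 21,900.
With planned backorders, Q* = √(2DS/H) · √((H+B)/B).
√(2DS/H) = √(2 × 21,900 × 45.9 / 22.9) = 296.296.
√((H+B)/B) = √((22.9+182)/182) = 1.0610.
Q* ≈ 314.384.
S* = Q* · H/(H+B) = 314.384 × 22.9/204.9 ≈ 35.136.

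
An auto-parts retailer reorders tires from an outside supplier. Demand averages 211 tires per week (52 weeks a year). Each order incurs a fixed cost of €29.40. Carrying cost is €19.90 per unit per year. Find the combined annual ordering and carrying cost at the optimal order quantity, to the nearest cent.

TC* ≈ €3,583.09

Annual demand D = 211 × 52 = 10,972.
Q* = √(2DS/H) = √(2 × 10,972 × 29.4 / 19.9) ≈ 180.05.
At the optimum the two cost components are equal, so total cost = 2·(Q*/2)H = Q*·H.
Minimum total = √(2DSH) = √(2 × 10,972 × 29.4 × 19.9) ≈ 3583.093.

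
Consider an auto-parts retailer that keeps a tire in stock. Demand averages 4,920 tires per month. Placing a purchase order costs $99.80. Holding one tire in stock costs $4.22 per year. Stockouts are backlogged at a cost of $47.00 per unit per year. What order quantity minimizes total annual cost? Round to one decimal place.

Q* ≈ 1,744.5 tires

Annual demand D = 4,920 × 12 = 59,040.
With planned backorders, Q* = √(2DS/H) · √((H+B)/B).
√(2DS/H) = √(2 × 59,040 × 99.8 / 4.22) = 1671.080.
√((H+B)/B) = √((4.22+47)/47) = 1.0439.
Q* ≈ 1744.488.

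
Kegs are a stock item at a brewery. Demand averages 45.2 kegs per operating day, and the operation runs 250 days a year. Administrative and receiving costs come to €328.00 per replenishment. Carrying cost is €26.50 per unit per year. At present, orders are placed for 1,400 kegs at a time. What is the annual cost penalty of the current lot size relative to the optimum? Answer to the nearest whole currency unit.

Extra cost ≈ €7,182 per year

Annual demand D = 45.2 × 250 = 11,300.
EOQ = √(2DS/H) = √(2 × 11,300 × 328 / 26.5) ≈ 528.89.
Cost at Q* = (D/Q*)S + (Q*/2)H = √(2DSH) ≈ €14,015.68.
Cost at Q = 1,400: (11,300/1,400)×328 + (1,400/2)×26.5 = €2,647.43 + €18,550.00 = €21,197.43.
Excess = €21,197.43 − €14,015.68 = €7,181.75.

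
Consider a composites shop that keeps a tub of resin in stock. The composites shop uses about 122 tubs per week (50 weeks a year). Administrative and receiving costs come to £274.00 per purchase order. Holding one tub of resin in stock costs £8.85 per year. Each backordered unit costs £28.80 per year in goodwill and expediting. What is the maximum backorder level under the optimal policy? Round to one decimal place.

Annual demand D = 122 × 50 = 6,100.
With planned backorders, Q* = √(2DS/H) · √((H+B)/B).
√(2DS/H) = √(2 × 6,100 × 274 / 8.85) = 614.587.
√((H+B)/B) = √((8.85+28.8)/28.8) = 1.1434.
Q* ≈ 702.700.
S* = Q* · H/(H+B) = 702.700 × 8.85/37.65 ≈ 165.176.

S* ≈ 165.2 tubs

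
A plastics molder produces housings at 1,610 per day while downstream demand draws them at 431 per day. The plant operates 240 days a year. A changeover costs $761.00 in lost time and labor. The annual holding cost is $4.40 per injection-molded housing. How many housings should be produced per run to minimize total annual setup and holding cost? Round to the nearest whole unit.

Q* ≈ 6,990 housings

Annual demand D = 431 × 240 = 103,440.
Production build-up factor (1 − d/p) = 1 − 431/1,610 = 0.7323.
Q* = √(2DS / (H(1 − d/p))) = √(2 × 103,440 × 761 / (4.4 × 0.7323)).
= √(157,435,680 / 3.2221) ≈ 6990.066.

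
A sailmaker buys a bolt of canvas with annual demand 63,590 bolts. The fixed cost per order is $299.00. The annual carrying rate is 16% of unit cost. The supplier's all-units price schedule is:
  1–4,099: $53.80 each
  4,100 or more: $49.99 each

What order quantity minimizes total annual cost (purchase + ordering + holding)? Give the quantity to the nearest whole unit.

Holding cost per unit per year at price C is H = 0.16·C.
Evaluate total cost at each tier's feasible EOQ or, if the EOQ is below the tier, at the tier's minimum quantity.
EOQ at $53.80 = 2101.8 (feasible in tier 1): TC = 63,590×$53.80 + (63,590/2101.8)×299 + (2101.8/2)×0.16×$53.80 = $3,439,234.40.
EOQ at $49.99 = 2180.4 < 4100, so use break Q=4100: TC = 63,590×$49.99 + (63,590/4100.0)×299 + (4100.0/2)×0.16×$49.99 = $3,199,898.24.
Lowest total cost is $3,199,898.24 at Q = 4100.0.

Q* ≈ 4,100 bolts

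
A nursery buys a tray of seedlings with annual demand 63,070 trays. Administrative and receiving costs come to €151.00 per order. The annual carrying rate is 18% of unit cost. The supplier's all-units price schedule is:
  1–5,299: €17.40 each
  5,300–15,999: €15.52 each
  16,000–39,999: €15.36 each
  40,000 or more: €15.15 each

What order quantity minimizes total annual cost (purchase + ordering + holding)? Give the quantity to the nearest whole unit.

Holding cost per unit per year at price C is H = 0.18·C.
Evaluate total cost at each tier's feasible EOQ or, if the EOQ is below the tier, at the tier's minimum quantity.
EOQ at €17.40 = 2466.1 (feasible in tier 1): TC = 63,070×€17.40 + (63,070/2466.1)×151 + (2466.1/2)×0.18×€17.40 = €1,105,141.71.
EOQ at €15.52 = 2611.2 < 5300, so use break Q=5300: TC = 63,070×€15.52 + (63,070/5300.0)×151 + (5300.0/2)×0.18×€15.52 = €988,046.34.
EOQ at €15.36 = 2624.7 < 16000, so use break Q=16000: TC = 63,070×€15.36 + (63,070/16000.0)×151 + (16000.0/2)×0.18×€15.36 = €991,468.82.
EOQ at €15.15 = 2642.8 < 40000, so use break Q=40000: TC = 63,070×€15.15 + (63,070/40000.0)×151 + (40000.0/2)×0.18×€15.15 = €1,010,288.59.
Lowest total cost is €988,046.34 at Q = 5300.0.

Q* ≈ 5,300 trays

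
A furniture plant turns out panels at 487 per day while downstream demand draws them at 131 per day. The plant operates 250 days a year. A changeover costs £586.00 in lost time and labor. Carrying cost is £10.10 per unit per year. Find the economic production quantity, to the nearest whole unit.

Q* ≈ 2,280 panels

Annual demand D = 131 × 250 = 32,750.
Production build-up factor (1 − d/p) = 1 − 131/487 = 0.7310.
Q* = √(2DS / (H(1 − d/p))) = √(2 × 32,750 × 586 / (10.1 × 0.7310)).
= √(38,383,000 / 7.3832) ≈ 2280.070.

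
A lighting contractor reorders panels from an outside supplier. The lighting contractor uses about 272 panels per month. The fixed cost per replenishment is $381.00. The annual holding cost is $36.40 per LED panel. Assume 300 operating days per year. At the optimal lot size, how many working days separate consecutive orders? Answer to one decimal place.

Annual demand D = 272 × 12 = 3,264.
The optimal lot size = √(2DS/H) = √(2 × 3,264 × 381 / 36.4) ≈ 261.40.
Cycle time = Q*/D × 300 = 261.40 / 3,264 × 300 ≈ 24.026 days.

T ≈ 24.0 days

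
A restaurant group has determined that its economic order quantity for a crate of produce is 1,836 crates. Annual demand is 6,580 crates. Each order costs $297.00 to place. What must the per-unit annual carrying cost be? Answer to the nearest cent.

H ≈ $1.16

The basic EOQ model gives Q* = √(2DS/H); rearrange for the unknown.
From Q* = √(2DS/H): H = 2DS / Q*² = 2 × 6,580 × 297 / 1,836² = 1.1595.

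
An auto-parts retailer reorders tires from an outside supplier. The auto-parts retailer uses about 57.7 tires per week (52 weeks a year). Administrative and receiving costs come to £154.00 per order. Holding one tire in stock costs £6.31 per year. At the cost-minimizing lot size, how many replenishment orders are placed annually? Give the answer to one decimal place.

N ≈ 7.8 orders per year

Annual demand D = 57.7 × 52 = 3,000.4.
The optimal lot size = √(2DS/H) = √(2 × 3,000.4 × 154 / 6.31) ≈ 382.69.
Orders per year = D / Q* = 3,000.4 / 382.69 ≈ 7.840.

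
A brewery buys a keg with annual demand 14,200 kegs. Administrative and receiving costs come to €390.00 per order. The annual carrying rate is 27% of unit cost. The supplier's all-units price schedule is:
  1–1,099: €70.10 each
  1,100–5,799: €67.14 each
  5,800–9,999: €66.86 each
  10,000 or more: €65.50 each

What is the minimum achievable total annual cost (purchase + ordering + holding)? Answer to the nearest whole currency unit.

Holding cost per unit per year at price C is H = 0.27·C.
Candidates are each tier's EOQ (if it falls in that tier) and each price-break quantity.
EOQ at €70.10 = 765.0 (feasible in tier 1): TC = 14,200×€70.10 + (14,200/765.0)×390 + (765.0/2)×0.27×€70.10 = €1,009,898.79.
EOQ at €67.14 = 781.7 < 1100, so use break Q=1100: TC = 14,200×€67.14 + (14,200/1100.0)×390 + (1100.0/2)×0.27×€67.14 = €968,392.84.
EOQ at €66.86 = 783.3 < 5800, so use break Q=5800: TC = 14,200×€66.86 + (14,200/5800.0)×390 + (5800.0/2)×0.27×€66.86 = €1,002,718.21.
EOQ at €65.50 = 791.4 < 10000, so use break Q=10000: TC = 14,200×€65.50 + (14,200/10000.0)×390 + (10000.0/2)×0.27×€65.50 = €1,019,078.80.
Lowest total cost among the candidates is at Q = 1100.0.

TC* ≈ €968,393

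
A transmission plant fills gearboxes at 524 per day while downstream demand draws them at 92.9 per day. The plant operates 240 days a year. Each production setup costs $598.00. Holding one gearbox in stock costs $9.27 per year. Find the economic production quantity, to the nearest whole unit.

Annual demand D = 92.9 × 240 = 22,296.
Production build-up factor (1 − d/p) = 1 − 92.9/524 = 0.8227.
Q* = √(2DS / (H(1 − d/p))) = √(2 × 22,296 × 598 / (9.27 × 0.8227)).
= √(26,666,016 / 7.6265) ≈ 1869.889.

Q* ≈ 1,870 gearboxes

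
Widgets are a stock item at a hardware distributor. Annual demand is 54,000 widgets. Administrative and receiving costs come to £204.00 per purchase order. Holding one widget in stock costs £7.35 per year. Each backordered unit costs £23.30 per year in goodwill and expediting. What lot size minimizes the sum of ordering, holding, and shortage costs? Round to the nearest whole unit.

With planned backorders, Q* = √(2DS/H) · √((H+B)/B).
√(2DS/H) = √(2 × 54,000 × 204 / 7.35) = 1731.344.
√((H+B)/B) = √((7.35+23.3)/23.3) = 1.1469.
Q* ≈ 1985.732.

Q* ≈ 1,986 widgets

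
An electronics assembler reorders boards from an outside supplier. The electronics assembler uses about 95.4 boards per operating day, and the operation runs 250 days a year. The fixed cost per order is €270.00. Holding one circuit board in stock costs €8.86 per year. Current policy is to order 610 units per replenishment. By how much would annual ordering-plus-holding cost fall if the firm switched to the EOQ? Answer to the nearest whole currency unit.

Annual demand D = 95.4 × 250 = 23,850.
EOQ = √(2DS/H) = √(2 × 23,850 × 270 / 8.86) ≈ 1205.66.
Cost at Q* = (D/Q*)S + (Q*/2)H = √(2DSH) ≈ €10,682.13.
Cost at Q = 610: (23,850/610)×270 + (610/2)×8.86 = €10,556.56 + €2,702.30 = €13,258.86.
Excess = €13,258.86 − €10,682.13 = €2,576.73.

Extra cost ≈ €2,577 per year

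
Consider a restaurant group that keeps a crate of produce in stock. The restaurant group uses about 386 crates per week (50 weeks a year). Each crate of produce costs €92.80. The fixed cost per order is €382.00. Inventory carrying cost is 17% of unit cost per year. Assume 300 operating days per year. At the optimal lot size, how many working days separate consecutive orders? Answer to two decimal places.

T ≈ 15.03 days

Annual demand D = 386 × 50 = 19,300.
Holding cost H = 0.17 × €92.80 = €15.7760 per unit per year.
The optimal lot size = √(2DS/H) = √(2 × 19,300 × 382 / 15.776) ≈ 966.78.
Cycle time = Q*/D × 300 = 966.78 / 19,300 × 300 ≈ 15.028 days.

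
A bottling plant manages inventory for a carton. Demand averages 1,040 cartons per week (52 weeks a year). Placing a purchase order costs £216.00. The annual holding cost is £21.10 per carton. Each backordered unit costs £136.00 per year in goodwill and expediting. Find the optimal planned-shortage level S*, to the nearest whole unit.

S* ≈ 152 cartons

Annual demand D = 1,040 × 52 = 54,080.
With planned backorders, Q* = √(2DS/H) · √((H+B)/B).
√(2DS/H) = √(2 × 54,080 × 216 / 21.1) = 1052.250.
√((H+B)/B) = √((21.1+136)/136) = 1.0748.
Q* ≈ 1130.935.
S* = Q* · H/(H+B) = 1130.935 × 21.1/157.1 ≈ 151.895.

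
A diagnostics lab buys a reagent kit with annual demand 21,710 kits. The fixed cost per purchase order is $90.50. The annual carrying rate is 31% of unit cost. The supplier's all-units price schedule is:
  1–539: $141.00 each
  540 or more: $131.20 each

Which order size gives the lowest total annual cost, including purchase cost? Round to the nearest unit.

Q* ≈ 540 kits

Holding cost per unit per year at price C is H = 0.31·C.
For each price level, check whether its EOQ is feasible; otherwise the best quantity at that price is the breakpoint.
EOQ at $141.00 = 299.8 (feasible in tier 1): TC = 21,710×$141.00 + (21,710/299.8)×90.5 + (299.8/2)×0.31×$141.00 = $3,074,215.68.
EOQ at $131.20 = 310.8 < 540, so use break Q=540: TC = 21,710×$131.20 + (21,710/540.0)×90.5 + (540.0/2)×0.31×$131.20 = $2,862,971.88.
Lowest total cost is $2,862,971.88 at Q = 540.0.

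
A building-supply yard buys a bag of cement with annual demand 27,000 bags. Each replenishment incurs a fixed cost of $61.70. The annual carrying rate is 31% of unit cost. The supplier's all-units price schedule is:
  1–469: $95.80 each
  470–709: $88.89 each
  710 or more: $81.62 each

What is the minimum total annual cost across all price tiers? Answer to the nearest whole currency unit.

TC* ≈ $2,215,069

Holding cost per unit per year at price C is H = 0.31·C.
For each price level, check whether its EOQ is feasible; otherwise the best quantity at that price is the breakpoint.
EOQ at $95.80 = 334.9 (feasible in tier 1): TC = 27,000×$95.80 + (27,000/334.9)×61.7 + (334.9/2)×0.31×$95.80 = $2,596,547.25.
EOQ at $88.89 = 347.7 < 470, so use break Q=470: TC = 27,000×$88.89 + (27,000/470.0)×61.7 + (470.0/2)×0.31×$88.89 = $2,410,050.10.
EOQ at $81.62 = 362.9 < 710, so use break Q=710: TC = 27,000×$81.62 + (27,000/710.0)×61.7 + (710.0/2)×0.31×$81.62 = $2,215,068.62.
Lowest total cost among the candidates is at Q = 710.0.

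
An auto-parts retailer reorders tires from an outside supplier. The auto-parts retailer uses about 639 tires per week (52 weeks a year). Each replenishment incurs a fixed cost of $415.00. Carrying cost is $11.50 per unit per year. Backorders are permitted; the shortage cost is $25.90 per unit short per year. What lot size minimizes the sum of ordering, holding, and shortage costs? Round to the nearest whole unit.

Q* ≈ 1,861 tires

Annual demand D = 639 × 52 = 33,228.
With planned backorders, Q* = √(2DS/H) · √((H+B)/B).
√(2DS/H) = √(2 × 33,228 × 415 / 11.5) = 1548.611.
√((H+B)/B) = √((11.5+25.9)/25.9) = 1.2017.
Q* ≈ 1860.922.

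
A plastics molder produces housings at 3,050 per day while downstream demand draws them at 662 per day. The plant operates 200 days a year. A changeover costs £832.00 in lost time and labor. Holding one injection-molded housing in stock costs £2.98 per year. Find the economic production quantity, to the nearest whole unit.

Annual demand D = 662 × 200 = 132,400.
Production build-up factor (1 − d/p) = 1 − 662/3,050 = 0.7830.
Q* = √(2DS / (H(1 − d/p))) = √(2 × 132,400 × 832 / (2.98 × 0.7830)).
= √(220,313,600 / 2.3332) ≈ 9717.293.

Q* ≈ 9,717 housings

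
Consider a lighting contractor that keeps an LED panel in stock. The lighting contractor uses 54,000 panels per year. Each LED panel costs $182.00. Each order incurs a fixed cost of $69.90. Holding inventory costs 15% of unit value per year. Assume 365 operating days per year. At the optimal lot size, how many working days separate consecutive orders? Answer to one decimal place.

Holding cost H = 0.15 × $182.00 = $27.3000 per unit per year.
EOQ = √(2DS/H) = √(2 × 54,000 × 69.9 / 27.3) ≈ 525.86.
Cycle time = Q*/D × 365 = 525.86 / 54,000 × 365 ≈ 3.554 days.

T ≈ 3.6 days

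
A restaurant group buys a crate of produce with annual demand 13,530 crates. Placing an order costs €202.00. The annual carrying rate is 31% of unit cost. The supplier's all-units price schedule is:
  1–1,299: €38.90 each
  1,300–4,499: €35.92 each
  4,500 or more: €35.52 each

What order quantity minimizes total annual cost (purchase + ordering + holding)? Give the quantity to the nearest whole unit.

Q* ≈ 1,300 crates

Holding cost per unit per year at price C is H = 0.31·C.
Candidates are each tier's EOQ (if it falls in that tier) and each price-break quantity.
EOQ at €38.90 = 673.3 (feasible in tier 1): TC = 13,530×€38.90 + (13,530/673.3)×202 + (673.3/2)×0.31×€38.90 = €534,435.86.
EOQ at €35.92 = 700.6 < 1300, so use break Q=1300: TC = 13,530×€35.92 + (13,530/1300.0)×202 + (1300.0/2)×0.31×€35.92 = €495,337.83.
EOQ at €35.52 = 704.6 < 4500, so use break Q=4500: TC = 13,530×€35.52 + (13,530/4500.0)×202 + (4500.0/2)×0.31×€35.52 = €505,968.15.
Lowest total cost is €495,337.83 at Q = 1300.0.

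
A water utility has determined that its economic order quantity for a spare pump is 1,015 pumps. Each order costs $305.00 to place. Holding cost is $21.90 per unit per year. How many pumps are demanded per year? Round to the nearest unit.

D ≈ 36,987 pumps per year

The basic EOQ model gives Q* = √(2DS/H); rearrange for the unknown.
From Q* = √(2DS/H): D = Q*²H / (2S) = 1,015² × 21.9 / (2 × 305) = 36986.766.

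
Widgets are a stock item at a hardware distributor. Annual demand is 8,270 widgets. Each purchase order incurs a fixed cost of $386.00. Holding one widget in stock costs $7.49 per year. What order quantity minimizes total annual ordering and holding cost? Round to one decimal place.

EOQ = √(2DS / H) = √(2 × 8,270 × 386 / 7.49).
= √(6,384,440 / 7.49) = √852,395.1936 ≈ 923.253.

Q* ≈ 923.3 widgets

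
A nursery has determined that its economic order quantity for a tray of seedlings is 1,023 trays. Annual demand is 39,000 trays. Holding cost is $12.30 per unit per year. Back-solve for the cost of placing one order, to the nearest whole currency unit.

S ≈ $165

Squaring Q* = √(2DS/H) gives Q*² = 2DS/H.
From Q* = √(2DS/H): S = Q*²H / (2D) = 1,023² × 12.3 / (2 × 39,000) = 165.0296.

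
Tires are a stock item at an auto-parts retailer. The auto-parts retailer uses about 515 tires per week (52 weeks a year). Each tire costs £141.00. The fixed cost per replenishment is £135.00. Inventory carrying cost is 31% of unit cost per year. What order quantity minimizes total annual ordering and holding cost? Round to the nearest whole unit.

Q* ≈ 407 tires

Annual demand D = 515 × 52 = 26,780.
Holding cost H = 0.31 × £141.00 = £43.7100 per unit per year.
EOQ = √(2DS / H) = √(2 × 26,780 × 135 / 43.71).
= √(7,230,600 / 43.71) = √165,422.1002 ≈ 406.721.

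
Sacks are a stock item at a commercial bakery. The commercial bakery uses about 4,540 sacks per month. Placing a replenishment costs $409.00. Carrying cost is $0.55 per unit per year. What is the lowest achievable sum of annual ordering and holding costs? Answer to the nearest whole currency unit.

TC* ≈ $4,951

Annual demand D = 4,540 × 12 = 54,480.
The optimal lot size = √(2DS/H) = √(2 × 54,480 × 409 / 0.55) ≈ 9001.48.
At the optimum the two cost components are equal, so total cost = 2·(Q*/2)H = Q*·H.
Minimum total = √(2DSH) = √(2 × 54,480 × 409 × 0.55) ≈ 4950.813.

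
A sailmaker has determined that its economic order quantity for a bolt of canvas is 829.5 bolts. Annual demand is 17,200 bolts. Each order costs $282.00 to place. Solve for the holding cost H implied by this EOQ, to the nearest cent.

H ≈ $14.10

The basic EOQ model gives Q* = √(2DS/H); rearrange for the unknown.
From Q* = √(2DS/H): H = 2DS / Q*² = 2 × 17,200 × 282 / 829.5² = 14.0986.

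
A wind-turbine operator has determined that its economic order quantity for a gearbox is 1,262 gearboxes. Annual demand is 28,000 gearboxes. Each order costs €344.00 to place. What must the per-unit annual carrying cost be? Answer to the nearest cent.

H ≈ €12.10

Squaring Q* = √(2DS/H) gives Q*² = 2DS/H.
From Q* = √(2DS/H): H = 2DS / Q*² = 2 × 28,000 × 344 / 1,262² = 12.0956.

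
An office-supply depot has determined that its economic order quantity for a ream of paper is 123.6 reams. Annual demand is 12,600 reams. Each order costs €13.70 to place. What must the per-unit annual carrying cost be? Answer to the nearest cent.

H ≈ €22.60

Squaring Q* = √(2DS/H) gives Q*² = 2DS/H.
From Q* = √(2DS/H): H = 2DS / Q*² = 2 × 12,600 × 13.7 / 123.6² = 22.5987.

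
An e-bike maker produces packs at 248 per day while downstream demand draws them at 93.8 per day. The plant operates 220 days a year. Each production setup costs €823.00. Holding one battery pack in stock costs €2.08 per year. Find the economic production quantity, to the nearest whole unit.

Q* ≈ 5,125 packs

Annual demand D = 93.8 × 220 = 20,636.
Production build-up factor (1 − d/p) = 1 − 93.8/248 = 0.6218.
Q* = √(2DS / (H(1 − d/p))) = √(2 × 20,636 × 823 / (2.08 × 0.6218)).
= √(33,966,856 / 1.2933) ≈ 5124.832.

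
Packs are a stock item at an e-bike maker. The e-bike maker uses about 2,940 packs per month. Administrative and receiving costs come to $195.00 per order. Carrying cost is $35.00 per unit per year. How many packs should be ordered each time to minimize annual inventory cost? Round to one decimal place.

Q* ≈ 627.0 packs

Annual demand D = 2,940 × 12 = 35,280.
EOQ = √(2DS / H) = √(2 × 35,280 × 195 / 35).
= √(13,759,200 / 35) = √393,120 ≈ 626.993.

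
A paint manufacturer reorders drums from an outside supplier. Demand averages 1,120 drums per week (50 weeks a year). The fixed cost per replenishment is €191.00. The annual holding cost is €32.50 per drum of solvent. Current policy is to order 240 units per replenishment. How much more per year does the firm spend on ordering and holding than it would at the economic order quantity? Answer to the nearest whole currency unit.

Annual demand D = 1,120 × 50 = 56,000.
EOQ = √(2DS/H) = √(2 × 56,000 × 191 / 32.5) ≈ 811.30.
Cost at Q* = (D/Q*)S + (Q*/2)H = √(2DSH) ≈ €26,367.40.
Cost at Q = 240: (56,000/240)×191 + (240/2)×32.5 = €44,566.67 + €3,900.00 = €48,466.67.
Excess = €48,466.67 − €26,367.40 = €22,099.26.

Extra cost ≈ €22,099 per year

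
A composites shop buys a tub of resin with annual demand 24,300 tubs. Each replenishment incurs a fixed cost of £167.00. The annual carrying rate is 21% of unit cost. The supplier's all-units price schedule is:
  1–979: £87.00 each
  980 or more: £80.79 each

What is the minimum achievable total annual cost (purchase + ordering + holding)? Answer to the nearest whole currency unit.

Holding cost per unit per year at price C is H = 0.21·C.
Evaluate total cost at each tier's feasible EOQ or, if the EOQ is below the tier, at the tier's minimum quantity.
EOQ at £87.00 = 666.5 (feasible in tier 1): TC = 24,300×£87.00 + (24,300/666.5)×167 + (666.5/2)×0.21×£87.00 = £2,126,277.15.
EOQ at £80.79 = 691.7 < 980, so use break Q=980: TC = 24,300×£80.79 + (24,300/980.0)×167 + (980.0/2)×0.21×£80.79 = £1,975,651.21.
Lowest total cost among the candidates is at Q = 980.0.

TC* ≈ £1,975,651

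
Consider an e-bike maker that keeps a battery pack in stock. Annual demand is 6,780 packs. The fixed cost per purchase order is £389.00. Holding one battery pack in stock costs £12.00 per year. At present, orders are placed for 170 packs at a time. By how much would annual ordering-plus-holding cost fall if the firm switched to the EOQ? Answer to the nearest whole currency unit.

Extra cost ≈ £8,578 per year

EOQ = √(2DS/H) = √(2 × 6,780 × 389 / 12) ≈ 663.00.
Cost at Q* = (D/Q*)S + (Q*/2)H = √(2DSH) ≈ £7,956.01.
Cost at Q = 170: (6,780/170)×389 + (170/2)×12 = £15,514.24 + £1,020.00 = £16,534.24.
Excess = £16,534.24 − £7,956.01 = £8,578.23.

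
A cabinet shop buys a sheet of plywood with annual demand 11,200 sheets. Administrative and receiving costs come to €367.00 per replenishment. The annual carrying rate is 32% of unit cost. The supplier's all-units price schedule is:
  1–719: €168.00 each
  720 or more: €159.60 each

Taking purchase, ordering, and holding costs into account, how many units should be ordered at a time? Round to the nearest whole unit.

Q* ≈ 720 sheets

Holding cost per unit per year at price C is H = 0.32·C.
Evaluate total cost at each tier's feasible EOQ or, if the EOQ is below the tier, at the tier's minimum quantity.
EOQ at €168.00 = 391.0 (feasible in tier 1): TC = 11,200×€168.00 + (11,200/391.0)×367 + (391.0/2)×0.32×€168.00 = €1,902,622.61.
EOQ at €159.60 = 401.2 < 720, so use break Q=720: TC = 11,200×€159.60 + (11,200/720.0)×367 + (720.0/2)×0.32×€159.60 = €1,811,614.81.
Lowest total cost is €1,811,614.81 at Q = 720.0.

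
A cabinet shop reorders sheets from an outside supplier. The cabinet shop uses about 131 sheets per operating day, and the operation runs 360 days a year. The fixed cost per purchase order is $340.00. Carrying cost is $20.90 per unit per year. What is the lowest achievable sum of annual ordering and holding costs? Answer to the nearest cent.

Annual demand D = 131 × 360 = 47,160.
The optimal lot size = √(2DS/H) = √(2 × 47,160 × 340 / 20.9) ≈ 1238.71.
At the optimum the two cost components are equal, so total cost = 2·(Q*/2)H = Q*·H.
Minimum total = √(2DSH) = √(2 × 47,160 × 340 × 20.9) ≈ 25888.954.

TC* ≈ $25,888.95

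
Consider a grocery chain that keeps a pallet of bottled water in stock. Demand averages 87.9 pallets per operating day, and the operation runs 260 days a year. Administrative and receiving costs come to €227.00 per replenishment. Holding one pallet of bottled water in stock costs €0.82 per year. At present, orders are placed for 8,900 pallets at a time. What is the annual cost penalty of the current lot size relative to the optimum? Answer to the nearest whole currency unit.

Extra cost ≈ €1,315 per year

Annual demand D = 87.9 × 260 = 22,854.
EOQ = √(2DS/H) = √(2 × 22,854 × 227 / 0.82) ≈ 3557.15.
Cost at Q* = (D/Q*)S + (Q*/2)H = √(2DSH) ≈ €2,916.86.
Cost at Q = 8,900: (22,854/8,900)×227 + (8,900/2)×0.82 = €582.91 + €3,649.00 = €4,231.91.
Excess = €4,231.91 − €2,916.86 = €1,315.04.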